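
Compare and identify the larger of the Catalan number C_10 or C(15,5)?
C_10

Solution: C_10 = C(20,10)/(10+1) = 184,756/11 = 16,796; C(15,5) = 3,003.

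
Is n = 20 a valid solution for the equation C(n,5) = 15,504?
C(20,5) = 20·19·18·17·16/5! = 1,860,480/120 = 15,504, which equals 15,504.

Answer: Yes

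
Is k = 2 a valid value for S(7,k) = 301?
No

Working:
S(7,2) = 2·S(6,2) + S(6,1) = 2·31 + 1 = 63, which does not equal 301.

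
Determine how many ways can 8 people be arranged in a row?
Arrangements of 8 distinct objects: 8! = 40,320.
Final answer: 40,320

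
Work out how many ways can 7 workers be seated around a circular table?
720

Explanation: Circular arrangements: (7-1)! = 720.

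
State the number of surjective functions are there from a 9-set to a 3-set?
18,150

Onto functions = 3! × S(9,3)
First compute S(9,3) via recurrence:
Using the Stirling recurrence: S(n,k) = k·S(n-1,k) + S(n-1,k-1)
S(9,3) = 3·S(8,3) + S(8,2)
         = 3·966 + 127
         = 2898 + 127
         = 3,025
Then: 6 × 3025 = 18,150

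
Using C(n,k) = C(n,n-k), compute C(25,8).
1,081,575

Reasoning: C(25,8) = C(25,17) = 1,081,575.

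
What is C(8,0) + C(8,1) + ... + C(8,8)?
Sum of binomial coefficients = 2^8 = 256.

Answer: 256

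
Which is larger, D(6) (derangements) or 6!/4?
D(6)
D(6) = (6-1)·[D(5) + D(4)] = 5·[44 + 9] = 265; 6!/4 = 720/4 = 180.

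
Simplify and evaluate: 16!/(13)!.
3,360
This equals 16×15×14 = 3,360.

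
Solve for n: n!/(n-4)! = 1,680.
n!/(n-4)! = n×(n-1)×(n-2)×(n-3), a product of 4 consecutive integers ≈ (n−1.5)^4. 1,680^(1/4) + 1.5 ≈ 7.9; check n = 8: 8×7×6×5 = 1,680 ✓. So n = 8.

Answer: 8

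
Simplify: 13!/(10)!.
This equals 13×12×11 = 1,716.
Final answer: 1,716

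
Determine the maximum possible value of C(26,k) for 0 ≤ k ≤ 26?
10,400,600

Maximum at k = 13: C(26,13) = 10,400,600.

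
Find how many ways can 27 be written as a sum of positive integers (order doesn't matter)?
3,010

Working:
Pentagonal recurrence p(n) = p(n−1) + p(n−2) − p(n−5) − p(n−7) + …: p(27) = p(26) + p(25) − p(22) − p(20) + p(15) + p(12) − p(5) − p(1) = 2,436 + 1,958 − 1,002 − 627 + 176 + 77 − 7 − 1 = 3,010.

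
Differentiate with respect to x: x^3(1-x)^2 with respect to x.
Product rule: 3x^{2}(1-x)^{2} + x^3·(-2)(1-x)^{1}.

Answer: 3x^2(1-x)^2 - 2x^3(1-x)^1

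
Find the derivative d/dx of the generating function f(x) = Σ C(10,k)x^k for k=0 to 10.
Σ k·C(10,k)x^(k-1) for k=1 to 10

Explanation: Term-by-term differentiation gives Σ k·C(10,k)x^{k-1} for k=1 to 10.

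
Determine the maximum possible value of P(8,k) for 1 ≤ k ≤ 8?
40,320

Working:
P(8,k) increases in k, so maximum at k = 8: 8! = 40,320.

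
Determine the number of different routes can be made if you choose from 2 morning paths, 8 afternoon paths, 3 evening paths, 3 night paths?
144

Working:
By the multiplication principle: 2 × 8 × 3 × 3 = 144.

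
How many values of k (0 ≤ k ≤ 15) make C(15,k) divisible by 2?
0

Checking C(15,k) mod 2 for k = 0..15: none are divisible by 2. Count = 0.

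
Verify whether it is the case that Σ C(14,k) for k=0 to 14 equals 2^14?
True
Binomial theorem: Σ C(14,k) = (1+1)^14 = 2^14 = 16,384; RHS 2^14 = 16,384.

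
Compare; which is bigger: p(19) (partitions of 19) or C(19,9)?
Pentagonal recurrence p(n) = p(n−1) + p(n−2) − p(n−5) − p(n−7) + …: p(19) = p(18) + p(17) − p(14) − p(12) + p(7) + p(4) = 385 + 297 − 135 − 77 + 15 + 5 = 490; C(19,9) = 92,378.

Answer: C(19,9)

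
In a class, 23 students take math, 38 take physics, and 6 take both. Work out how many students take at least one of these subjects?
55

Solution: |A∪B| = |A|+|B|-|A∩B| = 23+38-6 = 55.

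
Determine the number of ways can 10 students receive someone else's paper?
1,334,961

Solution: Using D(n) = (n-1)[D(n-1) + D(n-2)]:
D(10) = (10-1) × [D(9) + D(8)]
      = 9 × [133496 + 14833]
      = 9 × 148329
      = 1,334,961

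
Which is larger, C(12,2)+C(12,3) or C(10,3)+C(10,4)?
C(10,3)+C(10,4)

Working:
First=286, Second=330.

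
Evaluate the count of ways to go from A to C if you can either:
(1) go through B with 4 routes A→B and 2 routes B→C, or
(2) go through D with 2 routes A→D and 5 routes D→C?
18

Explanation: Route via B: 4×2=8. Route via D: 2×5=10. Total: 18.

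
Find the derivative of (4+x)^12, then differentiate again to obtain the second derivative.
132(4+x)^10

Solution: First derivative: 12(4+x)^{11}. Second derivative: 12·11·(4+x)^{10} = 132(4+x)^{10}.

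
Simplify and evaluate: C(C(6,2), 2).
105

C(6,2) = 15, then C(15, 2) = 105.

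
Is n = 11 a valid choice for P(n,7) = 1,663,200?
Yes
P(11,7) = 11·10·9·8·7·6·5 = 1,663,200, which equals 1,663,200.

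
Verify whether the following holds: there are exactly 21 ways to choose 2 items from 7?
C(7,2) = 21.
Final answer: True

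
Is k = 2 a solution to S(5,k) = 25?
S(5,2) = 2·S(4,2) + S(4,1) = 2·7 + 1 = 15, which does not equal 25.
Final answer: No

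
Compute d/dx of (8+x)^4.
4(8+x)^3

Solution: Using the power rule: d/dx (8+x)^4 = 4(8+x)^{3}.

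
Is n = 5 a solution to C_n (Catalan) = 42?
C_5 = C(10,5)/(5+1) = 252/6 = 42, which equals 42.
Final answer: Yes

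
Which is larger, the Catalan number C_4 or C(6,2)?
C(6,2)

C_4 = C(8,4)/(4+1) = 70/5 = 14; C(6,2) = 15.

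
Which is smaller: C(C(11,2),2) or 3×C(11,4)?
3×C(11,4)

Working:
C(C(11,2),2)=1,485, 3×C(11,4)=990.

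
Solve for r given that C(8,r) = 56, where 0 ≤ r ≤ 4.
3

Reasoning: C(8,r) is increasing for 0 ≤ r ≤ 4. Stepping up (C(8,r+1) = C(8,r)·(8−r)/(r+1)): C(8,1) = 8, C(8,2) = 28, C(8,3) = 56 ✓. So r = 3.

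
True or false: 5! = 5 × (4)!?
By definition n! = n × (n-1)!, so 5! = 5 × 4!.

Answer: True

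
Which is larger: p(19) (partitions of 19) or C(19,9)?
C(19,9)

Explanation: Pentagonal recurrence p(n) = p(n−1) + p(n−2) − p(n−5) − p(n−7) + …: p(19) = p(18) + p(17) − p(14) − p(12) + p(7) + p(4) = 385 + 297 − 135 − 77 + 15 + 5 = 490; C(19,9) = 92,378.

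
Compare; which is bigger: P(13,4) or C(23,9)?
C(23,9)

P(13,4)=17,160, C(23,9)=817,190.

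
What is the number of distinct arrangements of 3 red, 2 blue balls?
10

Multinomial: 5!/(3! × 2!) = 10.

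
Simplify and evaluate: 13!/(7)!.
1,235,520

Reasoning: This equals 13×12×...×8 = 1,235,520.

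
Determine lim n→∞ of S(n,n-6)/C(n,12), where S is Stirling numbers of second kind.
10395

Solution: The leading term of S(n,n-6) as a polynomial in n is (11)!!·C(n,12), so the ratio → (11)!! = 10395.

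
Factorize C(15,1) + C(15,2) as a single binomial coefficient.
C(16,2)

By Pascal's identity: C(15,1) + C(15,2) = C(16,2) = 120.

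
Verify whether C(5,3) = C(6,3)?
False

Explanation: LHS = C(5,3) = 10; RHS = C(6,3) = 20. 10 ≠ 20, so the statement does not hold.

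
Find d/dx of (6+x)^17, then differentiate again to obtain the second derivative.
272(6+x)^15

Working:
First derivative: 17(6+x)^{16}. Second derivative: 17·16·(6+x)^{15} = 272(6+x)^{15}.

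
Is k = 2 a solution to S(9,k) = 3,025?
No

S(9,2) = 2·S(8,2) + S(8,1) = 2·127 + 1 = 255, which does not equal 3,025.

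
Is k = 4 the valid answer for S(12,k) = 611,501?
Yes
S(12,4) = 4·S(11,4) + S(11,3) = 4·145,750 + 28,501 = 611,501, which equals 611,501.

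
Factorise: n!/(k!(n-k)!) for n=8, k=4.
C(8,4) = 70

This is the binomial coefficient C(8,4) = 70.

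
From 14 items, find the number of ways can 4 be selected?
1,001

Solution: C(14,4) = 14! / (4! × (14-4)!)
         = 14! / (4! × 10!)
         = 1,001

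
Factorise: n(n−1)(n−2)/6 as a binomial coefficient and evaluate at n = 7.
C(n,3); C(7,3) = 35

Explanation: n(n−1)(n−2)/6 = n!/(3!(n−3)!) = C(n,3). At n = 7: C(7,3) = 35.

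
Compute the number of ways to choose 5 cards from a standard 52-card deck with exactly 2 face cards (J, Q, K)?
652,080
12 face cards and 40 non-face cards: C(12,2) × C(40,3) = 66 × 9,880 = 652,080.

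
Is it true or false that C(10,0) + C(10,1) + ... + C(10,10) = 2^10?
True
Binomial theorem with x = y = 1: Σ C(10,i) = (1+1)^10 = 2^10 = 1,024. The statement holds.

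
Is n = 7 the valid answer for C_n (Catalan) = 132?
No

Working:
C_7 = C(14,7)/(7+1) = 3,432/8 = 429, which does not equal 132.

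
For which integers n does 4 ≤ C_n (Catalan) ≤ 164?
C_2=2; C_3=5; C_4=14; C_5=42; C_6=132; C_7=429. So valid n = 3, 4, 5, 6.
Final answer: 3, 4, 5, 6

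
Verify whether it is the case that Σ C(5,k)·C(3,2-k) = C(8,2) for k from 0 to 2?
Vandermonde's identity gives C(8,2) = 28; RHS C(8,2) = 28.

Answer: True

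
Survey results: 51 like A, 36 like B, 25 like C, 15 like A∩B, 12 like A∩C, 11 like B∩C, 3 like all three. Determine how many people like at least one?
77

Working:
|A∪B∪C| = 51+36+25-15-12-11+3 = 77.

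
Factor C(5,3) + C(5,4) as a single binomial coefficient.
By Pascal's identity: C(5,3) + C(5,4) = C(6,4) = 15.
Final answer: C(6,4)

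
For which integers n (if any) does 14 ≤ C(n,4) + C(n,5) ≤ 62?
C(5,4)+C(5,5)=6; C(6,4)+C(6,5)=21; C(7,4)+C(7,5)=56; C(8,4)+C(8,5)=126. So valid n = 6, 7.

Answer: 6, 7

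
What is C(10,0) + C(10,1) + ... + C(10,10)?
1,024

Working:
Sum of binomial coefficients = 2^10 = 1,024.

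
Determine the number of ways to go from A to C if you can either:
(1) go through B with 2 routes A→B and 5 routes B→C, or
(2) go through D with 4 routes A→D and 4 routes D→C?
Route via B: 2×5=10. Route via D: 4×4=16. Total: 26.
Final answer: 26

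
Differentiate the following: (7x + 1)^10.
70(7x + 1)^9

Working:
Chain rule: 10(7x+1)^{9} × 7 = 70(7x+1)^{9}.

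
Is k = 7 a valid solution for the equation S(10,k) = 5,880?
Yes

Working:
S(10,7) = 7·S(9,7) + S(9,6) = 7·462 + 2,646 = 5,880, which equals 5,880.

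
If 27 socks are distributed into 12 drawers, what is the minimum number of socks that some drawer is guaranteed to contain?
3

Pigeonhole: ⌈27/12⌉ = 3.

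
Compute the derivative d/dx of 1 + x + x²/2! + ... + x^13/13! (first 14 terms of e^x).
1 + x + x²/2! + ... + x^12/12!

Differentiating term by term gives the first 13 terms of e^x.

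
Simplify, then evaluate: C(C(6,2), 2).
105
C(6,2) = 15, then C(15, 2) = 105.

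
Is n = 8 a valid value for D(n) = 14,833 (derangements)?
D(8) = (8-1)·[D(7) + D(6)] = 7·[1,854 + 265] = 14,833, which equals 14,833.

Answer: Yes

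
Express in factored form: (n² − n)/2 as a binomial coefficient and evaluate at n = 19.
C(n,2); C(19,2) = 171

Solution: (n² − n)/2 = n(n−1)/2 = C(n,2). At n = 19: C(19,2) = 171.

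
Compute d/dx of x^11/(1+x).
(11x^10(1+x) - x^11)/(1+x)²
Quotient rule: [11x^{10}(1+x) - x^11]/(1+x)².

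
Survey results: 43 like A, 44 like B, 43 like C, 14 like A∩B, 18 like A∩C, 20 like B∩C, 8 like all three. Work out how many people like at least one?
86
|A∪B∪C| = 43+44+43-14-18-20+8 = 86.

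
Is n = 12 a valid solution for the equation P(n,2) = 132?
P(12,2) = 12·11 = 132, which equals 132.
Final answer: Yes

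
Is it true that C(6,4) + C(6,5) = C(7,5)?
True

Explanation: Pascal's identity: LHS = 15 + 6 = 21; RHS = C(7,5) = 21. Both sides agree, so the statement holds.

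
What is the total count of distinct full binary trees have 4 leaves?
5

Solution: Using the Catalan number formula: C_n = C(2n, n) / (n+1)
C_3 = C(6, 3) / (3+1)
     = 20 / 4
     = 5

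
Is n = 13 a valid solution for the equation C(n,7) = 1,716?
C(13,7) = 13·12·11·10·9·8·7/7! = 8,648,640/5,040 = 1,716, which equals 1,716.
Final answer: Yes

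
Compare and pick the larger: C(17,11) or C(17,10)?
C(17,10)

Explanation: C(17,11)=12,376, C(17,10)=19,448.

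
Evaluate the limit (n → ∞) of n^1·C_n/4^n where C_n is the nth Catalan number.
C_n ~ 4^n/(n^(3/2)√π), so n^1·C_n/4^n ~ n^(1 − 3/2)/√π → 0.

Answer: 0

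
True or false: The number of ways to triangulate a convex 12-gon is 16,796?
True

Working:
Triangulations of a convex 12-gon are counted by the Catalan number C_10: C_10 = C(20,10)/(10+1) = 184,756/11 = 16,796.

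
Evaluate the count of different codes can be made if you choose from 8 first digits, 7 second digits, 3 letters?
By the multiplication principle: 8 × 7 × 3 = 168.
Final answer: 168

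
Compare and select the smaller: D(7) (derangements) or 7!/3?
7!/3

Solution: D(7) = (7-1)·[D(6) + D(5)] = 6·[265 + 44] = 1,854; 7!/3 = 5,040/3 = 1,680.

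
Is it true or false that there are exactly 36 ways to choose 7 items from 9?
C(9,7) = 36.
Final answer: True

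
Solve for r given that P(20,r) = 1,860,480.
P(20,r) = 20·19·…·(20−r+1), a product of r factors. Multiplying down from 20: 20 = 20; 20·19 = 380; 20·19·18 = 6,840; 20·19·18·17 = 116,280; 20·19·18·17·16 = 1,860,480 ✓ (5 factors). So r = 5.

Answer: 5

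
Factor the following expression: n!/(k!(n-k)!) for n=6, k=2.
C(6,2) = 15

This is the binomial coefficient C(6,2) = 15.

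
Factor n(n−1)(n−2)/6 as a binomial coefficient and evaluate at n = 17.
n(n−1)(n−2)/6 = n!/(3!(n−3)!) = C(n,3). At n = 17: C(17,3) = 680.

Answer: C(n,3); C(17,3) = 680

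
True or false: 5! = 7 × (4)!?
False

Solution: 5! = 5 × 4! = 120, but 7 × 4! = 168.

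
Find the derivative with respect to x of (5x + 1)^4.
20(5x + 1)^3

Explanation: Chain rule: 4(5x+1)^{3} × 5 = 20(5x+1)^{3}.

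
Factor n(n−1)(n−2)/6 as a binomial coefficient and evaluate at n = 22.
C(n,3); C(22,3) = 1,540

Explanation: n(n−1)(n−2)/6 = n!/(3!(n−3)!) = C(n,3). At n = 22: C(22,3) = 1,540.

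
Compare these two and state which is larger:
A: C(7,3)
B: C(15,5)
B

A=C(7,3)=35, B=C(15,5)=3,003.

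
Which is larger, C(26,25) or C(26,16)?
C(26,25)=26, C(26,16)=5,311,735.
Final answer: C(26,16)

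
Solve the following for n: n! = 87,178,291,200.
14

Solution: n! is strictly increasing. 12! = 479,001,600, 13! = 6,227,020,800, 14! = 87,178,291,200 ✓. So n = 14.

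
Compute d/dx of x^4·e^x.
(4x^3 + x^4)e^x

Reasoning: Product rule: d/dx[x^4]·e^x + x^4·d/dx[e^x] = 4x^{3}e^x + x^4e^x.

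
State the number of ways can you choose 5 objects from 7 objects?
21

Explanation: C(7,5) = 7! / (5! × (7-5)!)
         = 7! / (5! × 2!)
         = 21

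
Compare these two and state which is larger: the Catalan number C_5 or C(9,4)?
C_5 = C(10,5)/(5+1) = 252/6 = 42; C(9,4) = 126.

Answer: C(9,4)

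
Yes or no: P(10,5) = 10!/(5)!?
Yes

Working:
Permutation formula P(n,k) = n!/(n-k)!: 10!/5! = 3,628,800/120 = 30,240 = P(10,5). The statement holds.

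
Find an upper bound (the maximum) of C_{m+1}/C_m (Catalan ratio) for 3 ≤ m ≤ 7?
10/3

Reasoning: C_{m+1}/C_m = 2(2m+1)/(m+2), which increases with m. Maximum at m = 7: 2·15/9 = 10/3.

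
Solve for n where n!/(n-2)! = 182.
14

Working:
n!/(n-2)! = n×(n-1), a product of 2 consecutive integers ≈ (n−0.5)^2. 182^(1/2) + 0.5 ≈ 14.0; check n = 14: 14×13 = 182 ✓. So n = 14.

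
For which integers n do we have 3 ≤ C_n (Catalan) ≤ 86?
3, 4, 5

Solution: C_2=2; C_3=5; C_4=14; C_5=42; C_6=132. So valid n = 3, 4, 5.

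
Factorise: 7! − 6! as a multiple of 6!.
6 × 6! = 4,320
7! − 6! = 7·6! − 6! = (7 − 1)·6! = 6 × 6! = 4,320.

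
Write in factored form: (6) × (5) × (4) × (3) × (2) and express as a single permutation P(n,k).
P(6,5) = 6!/(1)!

Explanation: Product of 5 consecutive descending integers starting at 6: P(6,5) = 6!/1! = 720.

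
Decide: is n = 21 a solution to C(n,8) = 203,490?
Yes

Reasoning: C(21,8) = 21·20·19·18·17·16·15·14/8! = 8,204,716,800/40,320 = 203,490, which equals 203,490.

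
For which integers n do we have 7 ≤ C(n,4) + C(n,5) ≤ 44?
6

Reasoning: C(5,4)+C(5,5)=6; C(6,4)+C(6,5)=21; C(7,4)+C(7,5)=56. So valid n = 6.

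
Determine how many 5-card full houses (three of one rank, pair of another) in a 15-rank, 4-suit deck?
Triple rank: 15. Triple suits: C(4,3)=4. Pair rank: 14. Pair suits: C(4,2)=6. Total: 5,040.

Answer: 5,040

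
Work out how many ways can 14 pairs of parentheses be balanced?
2,674,440

Explanation: Using the Catalan number formula: C_n = C(2n, n) / (n+1)
C_14 = C(28, 14) / (14+1)
     = 40116600 / 15
     = 2,674,440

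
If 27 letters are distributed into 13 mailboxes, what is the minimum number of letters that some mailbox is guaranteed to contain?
Pigeonhole: ⌈27/13⌉ = 3.

Answer: 3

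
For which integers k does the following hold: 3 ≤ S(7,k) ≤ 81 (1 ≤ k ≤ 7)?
2, 6

Explanation: S(7,1)=1; S(7,2)=63; S(7,3)=301; S(7,4)=350; S(7,5)=140; S(7,6)=21; S(7,7)=1. So valid k = 2, 6.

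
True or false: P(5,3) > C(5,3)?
True

Explanation: P(5,3) = 60 and C(5,3) = 10; P(n,r) = r! × C(n,r) so P > C whenever r ≥ 2.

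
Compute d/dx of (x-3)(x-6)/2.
d/dx[(x-3)(x-6)] = (x-6) + (x-3) = 2x - 9. Dividing by 2 gives (2x - 9)/2.
Final answer: (2x - 9)/2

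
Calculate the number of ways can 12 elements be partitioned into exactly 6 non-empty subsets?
1,323,652

Explanation: This equals S(12,6), the Stirling number of the 2nd kind.
Using the Stirling recurrence: S(n,k) = k·S(n-1,k) + S(n-1,k-1)
S(12,6) = 6·S(11,6) + S(11,5)
         = 6·179487 + 246730
         = 1076922 + 246730
         = 1,323,652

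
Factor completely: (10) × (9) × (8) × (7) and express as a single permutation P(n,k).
P(10,4) = 10!/(6)!

Reasoning: Product of 4 consecutive descending integers starting at 10: P(10,4) = 10!/6! = 5,040.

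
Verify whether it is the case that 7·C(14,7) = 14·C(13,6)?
True

Solution: Absorption identity k·C(n,k) = n·C(n-1,k-1). LHS = 7·3432 = 24,024; RHS = 14·1716 = 24,024.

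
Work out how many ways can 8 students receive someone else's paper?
14,833

Explanation: Using D(n) = (n-1)[D(n-1) + D(n-2)]:
D(8) = (8-1) × [D(7) + D(6)]
      = 7 × [1854 + 265]
      = 7 × 2119
      = 14,833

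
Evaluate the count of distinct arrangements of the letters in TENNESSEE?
Word has 9 letters (T=1, E=4, N=2, S=2). Arrangements: 9!/Π(k!) = 3,780.
Final answer: 3,780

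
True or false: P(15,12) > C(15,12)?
True

Reasoning: P(15,12) = 217,945,728,000 and C(15,12) = 455; P(n,r) = r! × C(n,r) so P > C whenever r ≥ 2.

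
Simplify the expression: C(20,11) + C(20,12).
293,930

Reasoning: By Pascal's identity: C(21,12) = 293,930.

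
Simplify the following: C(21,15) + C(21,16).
74,613

By Pascal's identity: C(22,16) = 74,613.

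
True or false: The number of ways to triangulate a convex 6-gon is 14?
True
Triangulations of a convex 6-gon are counted by the Catalan number C_4: C_4 = C(8,4)/(4+1) = 70/5 = 14.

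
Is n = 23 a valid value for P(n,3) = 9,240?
No

Reasoning: P(23,3) = 23·22·21 = 10,626, which does not equal 9,240.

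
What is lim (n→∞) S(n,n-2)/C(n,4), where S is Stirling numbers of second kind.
3

Reasoning: The leading term of S(n,n-2) as a polynomial in n is (3)!!·C(n,4), so the ratio → (3)!! = 3.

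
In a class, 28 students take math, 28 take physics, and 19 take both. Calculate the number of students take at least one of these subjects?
37

Solution: |A∪B| = |A|+|B|-|A∩B| = 28+28-19 = 37.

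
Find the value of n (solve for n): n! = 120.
5

Working:
n! is strictly increasing. 3! = 6, 4! = 24, 5! = 120 ✓. So n = 5.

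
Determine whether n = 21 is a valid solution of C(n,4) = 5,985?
C(21,4) = 21·20·19·18/4! = 143,640/24 = 5,985, which equals 5,985.
Final answer: Yes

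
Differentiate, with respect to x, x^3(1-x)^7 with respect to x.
3x^2(1-x)^7 - 7x^3(1-x)^6

Reasoning: Product rule: 3x^{2}(1-x)^{7} + x^3·(-7)(1-x)^{6}.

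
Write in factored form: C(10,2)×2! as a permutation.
P(10,2)

Explanation: C(10,2)×2! = [10!/(2!(8)!)]×2! = 10!/(8)! = P(10,2) = 90.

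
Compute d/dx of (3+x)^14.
14(3+x)^13

Explanation: Using the power rule: d/dx (3+x)^14 = 14(3+x)^{13}.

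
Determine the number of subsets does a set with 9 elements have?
512
Each element can be included or excluded: 2^9 = 512.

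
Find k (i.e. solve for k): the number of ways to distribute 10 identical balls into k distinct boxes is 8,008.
Stars and bars: the count is C(10+k−1, k−1), increasing in k. k=5: C(14,4) = 1,001, k=6: C(15,5) = 3,003, k=7: C(16,6) = 8,008 ✓. So k = 7.
Final answer: 7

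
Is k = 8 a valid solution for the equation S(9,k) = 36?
Yes

Working:
S(9,8) = 8·S(8,8) + S(8,7) = 8·1 + 28 = 36, which equals 36.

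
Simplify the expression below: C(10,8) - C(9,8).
36

Reasoning: C(10,8) - C(9,8) = C(9,7) = 36.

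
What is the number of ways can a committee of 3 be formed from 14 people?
364

Solution: C(14,3) = 14! / (3! × (14-3)!)
         = 14! / (3! × 11!)
         = 364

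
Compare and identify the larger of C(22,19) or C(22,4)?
C(22,4)

C(22,19)=1,540, C(22,4)=7,315.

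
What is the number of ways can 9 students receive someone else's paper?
133,496

Explanation: Using D(n) = (n-1)[D(n-1) + D(n-2)]:
D(9) = (9-1) × [D(8) + D(7)]
      = 8 × [14833 + 1854]
      = 8 × 16687
      = 133,496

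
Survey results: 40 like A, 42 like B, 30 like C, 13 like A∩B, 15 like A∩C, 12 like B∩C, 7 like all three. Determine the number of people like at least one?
79

|A∪B∪C| = 40+42+30-13-15-12+7 = 79.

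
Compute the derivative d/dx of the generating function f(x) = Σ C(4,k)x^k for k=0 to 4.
Term-by-term differentiation gives Σ k·C(4,k)x^{k-1} for k=1 to 4.
Final answer: Σ k·C(4,k)x^(k-1) for k=1 to 4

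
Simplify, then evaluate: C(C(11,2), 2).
1,485

C(11,2) = 55, then C(55, 2) = 1,485.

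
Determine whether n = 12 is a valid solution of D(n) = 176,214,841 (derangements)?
D(12) = (12-1)·[D(11) + D(10)] = 11·[14,684,570 + 1,334,961] = 176,214,841, which equals 176,214,841.

Answer: Yes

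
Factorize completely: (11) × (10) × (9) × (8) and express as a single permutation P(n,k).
Product of 4 consecutive descending integers starting at 11: P(11,4) = 11!/7! = 7,920.

Answer: P(11,4) = 11!/(7)!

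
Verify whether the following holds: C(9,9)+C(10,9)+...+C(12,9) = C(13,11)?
False

Solution: Hockey stick identity gives Σ = C(13,10) = 286; RHS C(13,11) = 78.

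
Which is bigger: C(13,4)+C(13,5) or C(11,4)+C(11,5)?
C(13,4)+C(13,5)

Explanation: First=2,002, Second=792.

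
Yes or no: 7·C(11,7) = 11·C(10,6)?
Absorption identity k·C(n,k) = n·C(n-1,k-1). LHS = 7·330 = 2,310; RHS = 11·210 = 2,310.

Answer: Yes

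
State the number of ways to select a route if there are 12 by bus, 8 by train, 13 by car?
By the addition principle: 12 + 8 + 13 = 33.
Final answer: 33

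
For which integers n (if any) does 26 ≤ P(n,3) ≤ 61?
P(4,3)=24; P(5,3)=60; P(6,3)=120. So valid n = 5.

Answer: 5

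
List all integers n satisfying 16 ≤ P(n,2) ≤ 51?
P(4,2)=12; P(5,2)=20; P(6,2)=30; P(7,2)=42; P(8,2)=56. So valid n = 5, 6, 7.

Answer: 5, 6, 7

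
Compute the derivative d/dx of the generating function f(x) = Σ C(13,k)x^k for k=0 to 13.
Σ k·C(13,k)x^(k-1) for k=1 to 13

Working:
Term-by-term differentiation gives Σ k·C(13,k)x^{k-1} for k=1 to 13.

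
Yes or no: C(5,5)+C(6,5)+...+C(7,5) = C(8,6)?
Yes

Reasoning: Hockey stick identity gives Σ = C(8,6) = 28; RHS C(8,6) = 28.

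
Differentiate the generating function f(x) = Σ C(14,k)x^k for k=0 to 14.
Σ k·C(14,k)x^(k-1) for k=1 to 14

Explanation: Term-by-term differentiation gives Σ k·C(14,k)x^{k-1} for k=1 to 14.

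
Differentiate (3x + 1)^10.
30(3x + 1)^9

Explanation: Chain rule: 10(3x+1)^{9} × 3 = 30(3x+1)^{9}.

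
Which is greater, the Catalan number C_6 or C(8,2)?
C_6

Working:
C_6 = C(12,6)/(6+1) = 924/7 = 132; C(8,2) = 28.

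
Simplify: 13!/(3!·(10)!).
286

Solution: This is C(13,3) = 286.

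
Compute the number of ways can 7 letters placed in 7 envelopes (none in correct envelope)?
1,854

Solution: Using D(n) = (n-1)[D(n-1) + D(n-2)]:
D(7) = (7-1) × [D(6) + D(5)]
      = 6 × [265 + 44]
      = 6 × 309
      = 1,854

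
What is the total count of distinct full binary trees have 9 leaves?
1,430

Explanation: Using the Catalan number formula: C_n = C(2n, n) / (n+1)
C_8 = C(16, 8) / (8+1)
     = 12870 / 9
     = 1,430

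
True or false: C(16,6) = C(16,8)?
False
C(16,6) = 8,008 but C(16,8) = 12,870; symmetry gives C(16,6) = C(16,10), not C(16,8).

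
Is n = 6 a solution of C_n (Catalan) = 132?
Yes

Explanation: C_6 = C(12,6)/(6+1) = 924/7 = 132, which equals 132.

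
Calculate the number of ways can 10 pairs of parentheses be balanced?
16,796

Reasoning: Using the Catalan number formula: C_n = C(2n, n) / (n+1)
C_10 = C(20, 10) / (10+1)
     = 184756 / 11
     = 16,796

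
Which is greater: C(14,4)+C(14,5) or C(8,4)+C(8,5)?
C(14,4)+C(14,5)

Working:
First=3,003, Second=126.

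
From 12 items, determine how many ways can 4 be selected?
C(12,4) = 12! / (4! × (12-4)!)
         = 12! / (4! × 8!)
         = 495
Final answer: 495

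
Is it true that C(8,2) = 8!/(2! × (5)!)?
False

Explanation: The correct denominator is 2!×6!, giving C(8,2) = 28; the stated RHS is 8!/(2!×5!) = 168 ≠ 28, so the statement does not hold.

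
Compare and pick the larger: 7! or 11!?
11!

7!=5,040, 11!=39,916,800. 11! > 7!.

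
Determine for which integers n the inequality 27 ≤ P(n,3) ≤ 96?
5

Working:
P(4,3)=24; P(5,3)=60; P(6,3)=120. So valid n = 5.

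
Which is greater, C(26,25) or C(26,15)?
C(26,15)

Solution: C(26,25)=26, C(26,15)=7,726,160.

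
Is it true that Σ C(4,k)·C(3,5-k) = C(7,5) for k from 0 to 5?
Vandermonde's identity gives C(7,5) = 21; RHS C(7,5) = 21.
Final answer: True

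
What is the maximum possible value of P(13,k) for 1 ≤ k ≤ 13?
6,227,020,800

Explanation: P(13,k) increases in k, so maximum at k = 13: 13! = 6,227,020,800.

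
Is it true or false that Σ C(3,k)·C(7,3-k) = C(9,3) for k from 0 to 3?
False

Reasoning: Vandermonde's identity gives C(10,3) = 120; RHS C(9,3) = 84.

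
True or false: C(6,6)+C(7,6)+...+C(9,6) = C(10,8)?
False

Working:
Hockey stick identity gives Σ = C(10,7) = 120; RHS C(10,8) = 45.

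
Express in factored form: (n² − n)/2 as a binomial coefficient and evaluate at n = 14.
C(n,2); C(14,2) = 91

Solution: (n² − n)/2 = n(n−1)/2 = C(n,2). At n = 14: C(14,2) = 91.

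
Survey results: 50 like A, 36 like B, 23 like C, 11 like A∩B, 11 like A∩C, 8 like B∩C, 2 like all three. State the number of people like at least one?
81

Solution: |A∪B∪C| = 50+36+23-11-11-8+2 = 81.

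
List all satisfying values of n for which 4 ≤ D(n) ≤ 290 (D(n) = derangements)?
4, 5, 6
Using D(n) = (n−1)[D(n−1) + D(n−2)] with D(1)=0, D(2)=1: D(3)=2; D(4)=9; D(5)=44; D(6)=265; D(7)=1,854. So valid n = 4, 5, 6.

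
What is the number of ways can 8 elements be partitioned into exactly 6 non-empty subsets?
266

Working:
This equals S(8,6), the Stirling number of the 2nd kind.
Using the Stirling recurrence: S(n,k) = k·S(n-1,k) + S(n-1,k-1)
S(8,6) = 6·S(7,6) + S(7,5)
         = 6·21 + 140
         = 126 + 140
         = 266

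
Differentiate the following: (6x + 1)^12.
72(6x + 1)^11
Chain rule: 12(6x+1)^{11} × 6 = 72(6x+1)^{11}.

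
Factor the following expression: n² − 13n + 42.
(n − 6)(n − 7)
Seek roots whose sum is 13 and product is 42: (6, 7). So n² − 13n + 42 = (n − 6)(n − 7).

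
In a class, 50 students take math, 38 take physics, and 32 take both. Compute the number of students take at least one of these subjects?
56

Explanation: |A∪B| = |A|+|B|-|A∩B| = 50+38-32 = 56.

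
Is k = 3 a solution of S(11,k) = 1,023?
No

Explanation: S(11,3) = 3·S(10,3) + S(10,2) = 3·9,330 + 511 = 28,501, which does not equal 1,023.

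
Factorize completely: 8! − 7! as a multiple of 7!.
7 × 7! = 35,280

Reasoning: 8! − 7! = 8·7! − 7! = (8 − 1)·7! = 7 × 7! = 35,280.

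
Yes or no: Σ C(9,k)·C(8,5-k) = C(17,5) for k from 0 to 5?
Yes

Reasoning: Vandermonde's identity gives C(17,5) = 6,188; RHS C(17,5) = 6,188.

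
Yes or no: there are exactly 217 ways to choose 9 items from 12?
No

Solution: C(12,9) = 220 ≠ 217.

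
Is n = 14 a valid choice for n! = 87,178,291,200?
Yes

Solution: 14! = 14·13! = 14·6,227,020,800 = 87,178,291,200, which equals 87,178,291,200.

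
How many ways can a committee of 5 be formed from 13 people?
1,287

C(13,5) = 13! / (5! × (13-5)!)
         = 13! / (5! × 8!)
         = 1,287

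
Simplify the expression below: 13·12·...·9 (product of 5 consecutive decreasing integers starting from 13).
154,440

Reasoning: This is P(13,5) = 13!/(8)! = 154,440.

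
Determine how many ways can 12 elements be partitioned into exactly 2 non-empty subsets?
This equals S(12,2), the Stirling number of the 2nd kind.
Using the Stirling recurrence: S(n,k) = k·S(n-1,k) + S(n-1,k-1)
S(12,2) = 2·S(11,2) + S(11,1)
         = 2·1023 + 1
         = 2046 + 1
         = 2,047
Final answer: 2,047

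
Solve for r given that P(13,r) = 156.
P(13,r) = 13·12·…·(13−r+1), a product of r factors. Multiplying down from 13: 13 = 13; 13·12 = 156 ✓ (2 factors). So r = 2.
Final answer: 2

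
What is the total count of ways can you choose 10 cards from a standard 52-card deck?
C(52,10) = 15,820,024,220.
Final answer: 15,820,024,220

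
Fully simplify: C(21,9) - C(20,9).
C(21,9) - C(20,9) = C(20,8) = 125,970.
Final answer: 125,970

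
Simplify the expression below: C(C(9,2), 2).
C(9,2) = 36, then C(36, 2) = 630.
Final answer: 630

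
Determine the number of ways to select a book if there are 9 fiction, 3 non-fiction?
By the addition principle: 9 + 3 = 12.

Answer: 12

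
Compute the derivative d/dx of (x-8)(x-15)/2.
d/dx[(x-8)(x-15)] = (x-15) + (x-8) = 2x - 23. Dividing by 2 gives (2x - 23)/2.
Final answer: (2x - 23)/2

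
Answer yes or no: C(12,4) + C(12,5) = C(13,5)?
Yes

Reasoning: Pascal's identity: LHS = 495 + 792 = 1,287; RHS = C(13,5) = 1,287. Both sides agree, so the statement holds.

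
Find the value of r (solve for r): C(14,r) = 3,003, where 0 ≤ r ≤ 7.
C(14,r) is increasing for 0 ≤ r ≤ 7. Stepping up (C(14,r+1) = C(14,r)·(14−r)/(r+1)): C(14,1) = 14, C(14,2) = 91, C(14,3) = 364, C(14,4) = 1,001, C(14,5) = 2,002, C(14,6) = 3,003 ✓. So r = 6.

Answer: 6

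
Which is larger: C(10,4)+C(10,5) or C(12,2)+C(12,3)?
C(10,4)+C(10,5)

Solution: First=462, Second=286.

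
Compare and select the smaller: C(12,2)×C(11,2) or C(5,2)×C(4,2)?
C(5,2)×C(4,2)

Reasoning: C(12,2)×C(11,2)=3,630, C(5,2)×C(4,2)=60.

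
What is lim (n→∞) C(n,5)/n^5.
C(n,5) ≈ n^5/5! for large n. Limit = 1/5! = 1/120.

Answer: 1/120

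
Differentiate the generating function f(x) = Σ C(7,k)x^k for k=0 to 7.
Term-by-term differentiation gives Σ k·C(7,k)x^{k-1} for k=1 to 7.

Answer: Σ k·C(7,k)x^(k-1) for k=1 to 7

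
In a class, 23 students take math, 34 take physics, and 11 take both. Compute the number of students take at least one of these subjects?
46
|A∪B| = |A|+|B|-|A∩B| = 23+34-11 = 46.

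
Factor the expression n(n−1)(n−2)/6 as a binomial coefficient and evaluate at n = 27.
C(n,3); C(27,3) = 2,925

Solution: n(n−1)(n−2)/6 = n!/(3!(n−3)!) = C(n,3). At n = 27: C(27,3) = 2,925.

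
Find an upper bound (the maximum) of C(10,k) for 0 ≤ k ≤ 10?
252

Maximum at k = 5: C(10,5) = 252.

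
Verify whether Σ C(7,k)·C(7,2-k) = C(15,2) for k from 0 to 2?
False

Reasoning: Vandermonde's identity gives C(14,2) = 91; RHS C(15,2) = 105.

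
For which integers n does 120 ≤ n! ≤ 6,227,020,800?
5, 6, 7, 8, 9, 10, 11, 12, 13

Explanation: n! is strictly increasing; 5! = 120 and 13! = 6,227,020,800, so valid n = 5, 6, 7, 8, 9, 10, 11, 12, 13.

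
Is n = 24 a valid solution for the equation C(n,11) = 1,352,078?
No

Reasoning: C(24,11) = 24·23·22·21·20·19·18·17·16·15·14/11! = 99,638,080,819,200/39,916,800 = 2,496,144, which does not equal 1,352,078.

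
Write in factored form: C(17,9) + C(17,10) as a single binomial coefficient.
C(18,10)
By Pascal's identity: C(17,9) + C(17,10) = C(18,10) = 43,758.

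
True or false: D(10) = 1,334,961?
True

Working:
Derangements of 10 elements: D(10) = (10-1)·[D(9) + D(8)] = 9·[133,496 + 14,833] = 1,334,961.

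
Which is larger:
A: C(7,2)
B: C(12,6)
A=C(7,2)=21, B=C(12,6)=924.
Final answer: B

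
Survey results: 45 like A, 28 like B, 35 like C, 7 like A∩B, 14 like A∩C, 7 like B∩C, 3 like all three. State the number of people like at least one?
83

|A∪B∪C| = 45+28+35-7-14-7+3 = 83.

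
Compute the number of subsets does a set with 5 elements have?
32

Each element can be included or excluded: 2^5 = 32.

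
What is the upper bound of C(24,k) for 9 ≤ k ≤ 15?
2,704,156

Reasoning: C(24,k) is maximised at the centre of the row: C(24,12) = 2,704,156.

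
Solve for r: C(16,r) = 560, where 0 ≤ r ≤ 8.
3

C(16,r) is increasing for 0 ≤ r ≤ 8. Stepping up (C(16,r+1) = C(16,r)·(16−r)/(r+1)): C(16,1) = 16, C(16,2) = 120, C(16,3) = 560 ✓. So r = 3.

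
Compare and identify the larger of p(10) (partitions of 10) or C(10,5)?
C(10,5)

Reasoning: Pentagonal recurrence p(n) = p(n−1) + p(n−2) − p(n−5) − p(n−7) + …: p(10) = p(9) + p(8) − p(5) − p(3) = 30 + 22 − 7 − 3 = 42; C(10,5) = 252.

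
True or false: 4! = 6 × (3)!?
False

4! = 4 × 3! = 24, but 6 × 3! = 36.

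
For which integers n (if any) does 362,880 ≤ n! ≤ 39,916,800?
9, 10, 11

Reasoning: n! is strictly increasing; 9! = 362,880 and 11! = 39,916,800, so valid n = 9, 10, 11.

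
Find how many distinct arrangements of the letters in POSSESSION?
75,600
Word has 10 letters (P=1, O=2, S=4, E=1, I=1, N=1). Arrangements: 10!/Π(k!) = 75,600.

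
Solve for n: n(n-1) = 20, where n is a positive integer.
5

Explanation: n² − n − 20 = 0, so n = (1 ± √(1 + 4·20))/2 = (1 ± √81)/2 = (1 ± 9)/2, i.e. n = 5 or n = -4. Taking the positive root, n = 5 (check: 5×4 = 20).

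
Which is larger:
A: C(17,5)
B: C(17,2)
A=C(17,5)=6,188, B=C(17,2)=136.

Answer: A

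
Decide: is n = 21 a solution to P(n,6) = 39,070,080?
Yes

Reasoning: P(21,6) = 21·20·19·18·17·16 = 39,070,080, which equals 39,070,080.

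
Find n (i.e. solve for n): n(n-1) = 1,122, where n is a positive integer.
34

Working:
n² − n − 1,122 = 0, so n = (1 ± √(1 + 4·1,122))/2 = (1 ± √4,489)/2 = (1 ± 67)/2, i.e. n = 34 or n = -33. Taking the positive root, n = 34 (check: 34×33 = 1,122).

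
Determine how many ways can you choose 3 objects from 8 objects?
56

Working:
C(8,3) = 8! / (3! × (8-3)!)
         = 8! / (3! × 5!)
         = 56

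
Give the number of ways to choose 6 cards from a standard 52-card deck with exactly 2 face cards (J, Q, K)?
12 face cards and 40 non-face cards: C(12,2) × C(40,4) = 66 × 91,390 = 6,031,740.

Answer: 6,031,740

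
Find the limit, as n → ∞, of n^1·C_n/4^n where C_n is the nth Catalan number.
0
C_n ~ 4^n/(n^(3/2)√π), so n^1·C_n/4^n ~ n^(1 − 3/2)/√π → 0.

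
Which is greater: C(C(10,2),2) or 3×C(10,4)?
C(C(10,2),2)

C(C(10,2),2)=990, 3×C(10,4)=630.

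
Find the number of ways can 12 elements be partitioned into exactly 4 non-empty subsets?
611,501

Reasoning: This equals S(12,4), the Stirling number of the 2nd kind.
Using the Stirling recurrence: S(n,k) = k·S(n-1,k) + S(n-1,k-1)
S(12,4) = 4·S(11,4) + S(11,3)
         = 4·145750 + 28501
         = 583000 + 28501
         = 611,501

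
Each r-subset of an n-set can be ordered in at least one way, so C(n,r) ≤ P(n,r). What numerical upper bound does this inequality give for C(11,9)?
19,958,400

Working:
P(11,9) = 11·10·9·8·7·6·5·4·3 = 19,958,400, so C(11,9) ≤ 19,958,400. (The bound is loose by a factor of 9! = 362,880: C(11,9) = 19,958,400/362,880 = 55.)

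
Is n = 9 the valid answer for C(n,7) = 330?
No
C(9,7) = 9·8·7·6·5·4·3/7! = 181,440/5,040 = 36, which does not equal 330.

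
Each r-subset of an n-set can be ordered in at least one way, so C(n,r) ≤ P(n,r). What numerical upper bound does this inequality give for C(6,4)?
P(6,4) = 6·5·4·3 = 360, so C(6,4) ≤ 360. (The bound is loose by a factor of 4! = 24: C(6,4) = 360/24 = 15.)

Answer: 360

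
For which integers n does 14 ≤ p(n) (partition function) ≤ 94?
7, 8, 9, 10, 11, 12

Solution: Tabulating p(n) via p(n) = p(n−1) + p(n−2) − p(n−5) − p(n−7) + …: p(6)=11; p(7)=15; p(8)=22; p(9)=30; p(10)=42; p(11)=56; p(12)=77; p(13)=101. So valid n = 7, 8, 9, 10, 11, 12.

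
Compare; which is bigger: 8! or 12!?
12!

Reasoning: 8!=40,320, 12!=479,001,600. 12! > 8!.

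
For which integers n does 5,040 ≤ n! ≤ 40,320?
7, 8

Solution: n! is strictly increasing; 7! = 5,040 and 8! = 40,320, so valid n = 7, 8.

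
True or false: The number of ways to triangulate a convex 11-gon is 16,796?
False

Explanation: Triangulations of a convex 11-gon are counted by the Catalan number C_9: C_9 = C(18,9)/(9+1) = 48,620/10 = 4,862.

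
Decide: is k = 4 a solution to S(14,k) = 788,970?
No

Reasoning: S(14,4) = 4·S(13,4) + S(13,3) = 4·2,532,530 + 261,625 = 10,391,745, which does not equal 788,970.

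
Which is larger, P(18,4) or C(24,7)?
P(18,4)=73,440, C(24,7)=346,104.
Final answer: C(24,7)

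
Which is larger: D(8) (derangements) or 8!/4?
D(8)

D(8) = (8-1)·[D(7) + D(6)] = 7·[1,854 + 265] = 14,833; 8!/4 = 40,320/4 = 10,080.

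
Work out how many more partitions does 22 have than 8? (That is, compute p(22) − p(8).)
980

Pentagonal recurrence p(n) = p(n−1) + p(n−2) − p(n−5) − p(n−7) + …: p(22) = p(21) + p(20) − p(17) − p(15) + p(10) + p(7) − p(0) = 792 + 627 − 297 − 176 + 42 + 15 − 1 = 1,002.
p(8) = p(7) + p(6) − p(3) − p(1) = 15 + 11 − 3 − 1 = 22.
Difference = 1,002 − 22 = 980.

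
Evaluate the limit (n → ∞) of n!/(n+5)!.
0

Reasoning: n!/(n+5)! = 1/[(n+1)(n+2)···(n+5)] → 0 as n → ∞.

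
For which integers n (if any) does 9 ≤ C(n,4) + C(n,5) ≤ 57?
C(5,4)+C(5,5)=6; C(6,4)+C(6,5)=21; C(7,4)+C(7,5)=56; C(8,4)+C(8,5)=126. So valid n = 6, 7.

Answer: 6, 7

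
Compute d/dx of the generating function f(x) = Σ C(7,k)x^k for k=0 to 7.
Σ k·C(7,k)x^(k-1) for k=1 to 7

Reasoning: Term-by-term differentiation gives Σ k·C(7,k)x^{k-1} for k=1 to 7.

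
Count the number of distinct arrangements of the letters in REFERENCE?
7,560

Word has 9 letters (R=2, E=4, F=1, N=1, C=1). Arrangements: 9!/Π(k!) = 7,560.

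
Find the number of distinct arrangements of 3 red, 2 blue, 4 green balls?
1,260

Working:
Multinomial: 9!/(3! × 2! × 4!) = 1,260.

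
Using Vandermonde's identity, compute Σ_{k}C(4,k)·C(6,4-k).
210

= C(4+6,4) = C(10,4) = 210.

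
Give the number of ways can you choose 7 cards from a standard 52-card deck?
133,784,560

Explanation: C(52,7) = 133,784,560.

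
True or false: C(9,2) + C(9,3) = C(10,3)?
Pascal's identity C(n,k) + C(n,k+1) = C(n+1,k+1): 36 + 84 = 120 = C(10,3).

Answer: True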